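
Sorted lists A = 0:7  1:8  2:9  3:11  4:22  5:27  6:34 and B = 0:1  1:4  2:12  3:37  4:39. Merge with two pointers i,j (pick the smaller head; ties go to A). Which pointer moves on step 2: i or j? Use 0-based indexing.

j

[i=0,j=0] A[i]=7>B[j]=1 take 1 → j++
[i=0,j=1] A[i]=7>B[j]=4 take 4 → j++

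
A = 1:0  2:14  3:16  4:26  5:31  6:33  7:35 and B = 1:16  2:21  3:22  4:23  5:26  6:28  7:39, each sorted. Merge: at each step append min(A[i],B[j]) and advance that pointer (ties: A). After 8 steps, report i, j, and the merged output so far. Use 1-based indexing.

i=5, j=5, merged so far=[0, 14, 16, 16, 21, 22, 23, 26]

[i=1,j=1] A[i]=0<=B[j]=16 take 0 → i++
[i=2,j=1] A[i]=14<=B[j]=16 take 14 → i++
[i=3,j=1] A[i]=16<=B[j]=16 take 16 → i++
[i=4,j=1] A[i]=26>B[j]=16 take 16 → j++
[i=4,j=2] A[i]=26>B[j]=21 take 21 → j++
[i=4,j=3] A[i]=26>B[j]=22 take 22 → j++
[i=4,j=4] A[i]=26>B[j]=23 take 23 → j++
[i=4,j=5] A[i]=26<=B[j]=26 take 26 → i++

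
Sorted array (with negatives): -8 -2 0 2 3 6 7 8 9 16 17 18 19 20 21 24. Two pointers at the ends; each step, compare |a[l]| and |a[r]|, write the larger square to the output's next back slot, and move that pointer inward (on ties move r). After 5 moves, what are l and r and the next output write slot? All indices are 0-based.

l=0, r=10, next write slot=10

[0,15] |-8|<=|24| out[15]=576 → r--
[0,14] |-8|<=|21| out[14]=441 → r--
[0,13] |-8|<=|20| out[13]=400 → r--
[0,12] |-8|<=|19| out[12]=361 → r--
[0,11] |-8|<=|18| out[11]=324 → r--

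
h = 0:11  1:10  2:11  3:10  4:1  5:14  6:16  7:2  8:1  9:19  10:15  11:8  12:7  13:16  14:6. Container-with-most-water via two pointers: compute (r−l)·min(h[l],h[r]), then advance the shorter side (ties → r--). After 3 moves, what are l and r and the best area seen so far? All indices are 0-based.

l=2, r=13, best area=143

[0,14] min(11,6)*14=84 best=84 * → r--
[0,13] min(11,16)*13=143 best=143 * → l++
[1,13] min(10,16)*12=120 best=143 → l++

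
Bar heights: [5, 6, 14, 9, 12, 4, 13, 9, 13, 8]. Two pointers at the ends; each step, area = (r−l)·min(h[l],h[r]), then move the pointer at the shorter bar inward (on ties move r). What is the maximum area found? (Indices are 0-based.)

l=0 r=9: min(5,8)*9=45 best=45 *, l++
l=1 r=9: min(6,8)*8=48 best=48 *, l++
l=2 r=9: min(14,8)*7=56 best=56 *, r--
l=2 r=8: min(14,13)*6=78 best=78 *, r--
l=2 r=7: min(14,9)*5=45 best=78, r--
l=2 r=6: min(14,13)*4=52 best=78, r--
l=2 r=5: min(14,4)*3=12 best=78, r--
l=2 r=4: min(14,12)*2=24 best=78, r--
l=2 r=3: min(14,9)*1=9 best=78, r--

max area = 78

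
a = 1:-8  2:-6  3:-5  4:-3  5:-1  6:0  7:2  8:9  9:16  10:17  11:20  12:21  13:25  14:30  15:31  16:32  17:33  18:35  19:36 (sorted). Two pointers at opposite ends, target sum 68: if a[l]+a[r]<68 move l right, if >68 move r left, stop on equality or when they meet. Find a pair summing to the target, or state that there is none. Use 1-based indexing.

l=1 r=19: -8+36=28 <68, l++
l=2 r=19: -6+36=30 <68, l++
l=3 r=19: -5+36=31 <68, l++
l=4 r=19: -3+36=33 <68, l++
l=5 r=19: -1+36=35 <68, l++
l=6 r=19: 0+36=36 <68, l++
l=7 r=19: 2+36=38 <68, l++
l=8 r=19: 9+36=45 <68, l++
l=9 r=19: 16+36=52 <68, l++
l=10 r=19: 17+36=53 <68, l++
l=11 r=19: 20+36=56 <68, l++
l=12 r=19: 21+36=57 <68, l++
l=13 r=19: 25+36=61 <68, l++
l=14 r=19: 30+36=66 <68, l++
l=15 r=19: 31+36=67 <68, l++
l=16 r=19: 32+36=68, found

(32, 36)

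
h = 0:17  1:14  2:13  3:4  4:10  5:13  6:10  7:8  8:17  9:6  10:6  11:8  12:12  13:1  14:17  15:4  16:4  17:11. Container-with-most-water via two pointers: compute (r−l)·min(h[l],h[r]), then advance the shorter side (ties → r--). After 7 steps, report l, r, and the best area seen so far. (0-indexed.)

l=0 r=17: min(17,11)*17=187 best=187 *, r--
l=0 r=16: min(17,4)*16=64 best=187, r--
l=0 r=15: min(17,4)*15=60 best=187, r--
l=0 r=14: min(17,17)*14=238 best=238 *, r--
l=0 r=13: min(17,1)*13=13 best=238, r--
l=0 r=12: min(17,12)*12=144 best=238, r--
l=0 r=11: min(17,8)*11=88 best=238, r--

l=0, r=10, best area=238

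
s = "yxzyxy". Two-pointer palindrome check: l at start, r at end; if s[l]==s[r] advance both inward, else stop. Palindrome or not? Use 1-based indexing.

not a palindrome (mismatch at 3,4)

[1,6] 'y'=='y' → l++,r--
[2,5] 'x'=='x' → l++,r--
[3,4] 'z'!='y' → stop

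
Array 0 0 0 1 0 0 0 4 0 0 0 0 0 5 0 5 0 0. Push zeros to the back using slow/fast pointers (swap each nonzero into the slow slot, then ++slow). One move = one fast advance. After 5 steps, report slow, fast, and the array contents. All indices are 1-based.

slow=2, fast=6, a=[1, 0, 0, 0, 0, 0, 0, 4, 0, 0, 0, 0, 0, 5, 0, 5, 0, 0]

(s=1,f=1) a[fast]=0 → fast++
(s=1,f=2) a[fast]=0 → fast++
(s=1,f=3) a[fast]=0 → fast++
(s=1,f=4) a[fast]=1≠0 swap→a[1]=1 → slow++,fast++
(s=2,f=5) a[fast]=0 → fast++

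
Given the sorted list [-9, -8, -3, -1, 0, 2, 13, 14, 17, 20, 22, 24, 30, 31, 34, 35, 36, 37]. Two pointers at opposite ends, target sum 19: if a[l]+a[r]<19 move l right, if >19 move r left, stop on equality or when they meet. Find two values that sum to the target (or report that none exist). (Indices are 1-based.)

[1,18] -9+37=28 >19 → r--
[1,17] -9+36=27 >19 → r--
[1,16] -9+35=26 >19 → r--
[1,15] -9+34=25 >19 → r--
[1,14] -9+31=22 >19 → r--
[1,13] -9+30=21 >19 → r--
[1,12] -9+24=15 <19 → l++
[2,12] -8+24=16 <19 → l++
[3,12] -3+24=21 >19 → r--
[3,11] -3+22=19 → found

(-3, 22)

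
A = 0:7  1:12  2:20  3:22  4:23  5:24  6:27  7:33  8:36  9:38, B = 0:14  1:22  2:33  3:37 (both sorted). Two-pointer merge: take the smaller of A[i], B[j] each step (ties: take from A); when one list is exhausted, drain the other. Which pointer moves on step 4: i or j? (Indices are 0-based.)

i=0 j=0: A[i]=7<=B[j]=14 take 7, i++
i=1 j=0: A[i]=12<=B[j]=14 take 12, i++
i=2 j=0: A[i]=20>B[j]=14 take 14, j++
i=2 j=1: A[i]=20<=B[j]=22 take 20, i++

i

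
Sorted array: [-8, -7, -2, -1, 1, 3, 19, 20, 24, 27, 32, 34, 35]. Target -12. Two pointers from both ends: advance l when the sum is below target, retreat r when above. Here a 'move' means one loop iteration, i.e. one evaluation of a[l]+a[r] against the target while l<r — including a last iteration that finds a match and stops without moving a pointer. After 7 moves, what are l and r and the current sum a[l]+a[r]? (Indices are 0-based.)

l=0, r=5, sum=-5

[0,12] -8+35=27 >-12 → r--
[0,11] -8+34=26 >-12 → r--
[0,10] -8+32=24 >-12 → r--
[0,9] -8+27=19 >-12 → r--
[0,8] -8+24=16 >-12 → r--
[0,7] -8+20=12 >-12 → r--
[0,6] -8+19=11 >-12 → r--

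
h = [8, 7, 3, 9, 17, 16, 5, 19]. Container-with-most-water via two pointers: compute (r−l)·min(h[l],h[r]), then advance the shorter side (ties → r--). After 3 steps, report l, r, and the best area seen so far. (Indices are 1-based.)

l=4, r=8, best area=56

[1,8] min(8,19)*7=56 best=56 * → l++
[2,8] min(7,19)*6=42 best=56 → l++
[3,8] min(3,19)*5=15 best=56 → l++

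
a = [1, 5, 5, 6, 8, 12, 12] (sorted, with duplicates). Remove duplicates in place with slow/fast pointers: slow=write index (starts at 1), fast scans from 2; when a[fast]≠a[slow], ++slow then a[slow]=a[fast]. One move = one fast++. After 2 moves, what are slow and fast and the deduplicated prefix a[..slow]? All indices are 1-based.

slow=2, fast=4, prefix=[1, 5]

slow=1 fast=2: a[fast]=5≠a[slow]=1 write a[2]=5, slow++,fast++
slow=2 fast=3: a[fast]=5=a[slow] dup, fast++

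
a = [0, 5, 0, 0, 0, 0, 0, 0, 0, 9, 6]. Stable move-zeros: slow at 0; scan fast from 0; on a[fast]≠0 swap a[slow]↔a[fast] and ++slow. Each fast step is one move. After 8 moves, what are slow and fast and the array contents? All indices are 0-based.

(s=0,f=0) a[fast]=0 → fast++
(s=0,f=1) a[fast]=5≠0 swap→a[0]=5 → slow++,fast++
(s=1,f=2) a[fast]=0 → fast++
(s=1,f=3) a[fast]=0 → fast++
(s=1,f=4) a[fast]=0 → fast++
(s=1,f=5) a[fast]=0 → fast++
(s=1,f=6) a[fast]=0 → fast++
(s=1,f=7) a[fast]=0 → fast++

slow=1, fast=8, a=[5, 0, 0, 0, 0, 0, 0, 0, 0, 9, 6]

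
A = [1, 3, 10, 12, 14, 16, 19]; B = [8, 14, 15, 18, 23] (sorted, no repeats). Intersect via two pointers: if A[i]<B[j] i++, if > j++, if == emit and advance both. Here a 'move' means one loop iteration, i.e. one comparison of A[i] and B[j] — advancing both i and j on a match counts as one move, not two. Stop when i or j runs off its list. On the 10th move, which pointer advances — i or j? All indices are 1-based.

i

i=1 j=1: 1<8, i++
i=2 j=1: 3<8, i++
i=3 j=1: 10>8, j++
i=3 j=2: 10<14, i++
i=4 j=2: 12<14, i++
i=5 j=2: 14==14 emit, i++,j++
i=6 j=3: 16>15, j++
i=6 j=4: 16<18, i++
i=7 j=4: 19>18, j++
i=7 j=5: 19<23, i++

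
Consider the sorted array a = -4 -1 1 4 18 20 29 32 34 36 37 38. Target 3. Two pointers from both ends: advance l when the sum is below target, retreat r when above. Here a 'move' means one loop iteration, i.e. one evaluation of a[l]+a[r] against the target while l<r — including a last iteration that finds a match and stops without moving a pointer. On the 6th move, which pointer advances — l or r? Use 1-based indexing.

r

l=1 r=12: -4+38=34 >3, r--
l=1 r=11: -4+37=33 >3, r--
l=1 r=10: -4+36=32 >3, r--
l=1 r=9: -4+34=30 >3, r--
l=1 r=8: -4+32=28 >3, r--
l=1 r=7: -4+29=25 >3, r--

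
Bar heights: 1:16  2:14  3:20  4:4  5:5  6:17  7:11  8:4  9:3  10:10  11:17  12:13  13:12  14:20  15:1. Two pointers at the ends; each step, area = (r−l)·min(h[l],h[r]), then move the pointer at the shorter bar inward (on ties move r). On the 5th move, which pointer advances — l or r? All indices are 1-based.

l=1 r=15: min(16,1)*14=14 best=14 *, r--
l=1 r=14: min(16,20)*13=208 best=208 *, l++
l=2 r=14: min(14,20)*12=168 best=208, l++
l=3 r=14: min(20,20)*11=220 best=220 *, r--
l=3 r=13: min(20,12)*10=120 best=220, r--

r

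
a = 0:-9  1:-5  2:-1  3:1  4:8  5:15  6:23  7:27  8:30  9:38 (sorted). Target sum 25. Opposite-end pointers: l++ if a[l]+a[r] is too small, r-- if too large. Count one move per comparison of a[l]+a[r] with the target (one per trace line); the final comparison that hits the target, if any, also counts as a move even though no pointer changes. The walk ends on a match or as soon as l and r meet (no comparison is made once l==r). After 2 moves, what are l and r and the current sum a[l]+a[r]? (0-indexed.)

l=1, r=8, sum=25

l=0 r=9: -9+38=29 >25, r--
l=0 r=8: -9+30=21 <25, l++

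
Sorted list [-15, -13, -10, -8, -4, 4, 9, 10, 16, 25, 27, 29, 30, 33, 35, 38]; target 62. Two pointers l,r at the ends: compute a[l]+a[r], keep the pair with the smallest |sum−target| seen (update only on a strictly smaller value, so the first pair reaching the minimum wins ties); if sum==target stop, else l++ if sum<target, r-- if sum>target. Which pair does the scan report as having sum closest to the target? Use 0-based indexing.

pair (27, 35) with sum 62 (|Δ|=0)

[0,15] -15+38=23 d=39 * → l++
[1,15] -13+38=25 d=37 * → l++
[2,15] -10+38=28 d=34 * → l++
[3,15] -8+38=30 d=32 * → l++
[4,15] -4+38=34 d=28 * → l++
[5,15] 4+38=42 d=20 * → l++
[6,15] 9+38=47 d=15 * → l++
[7,15] 10+38=48 d=14 * → l++
[8,15] 16+38=54 d=8 * → l++
[9,15] 25+38=63 d=1 * → r--
[9,14] 25+35=60 d=2 → l++
[10,14] 27+35=62 d=0 * → stop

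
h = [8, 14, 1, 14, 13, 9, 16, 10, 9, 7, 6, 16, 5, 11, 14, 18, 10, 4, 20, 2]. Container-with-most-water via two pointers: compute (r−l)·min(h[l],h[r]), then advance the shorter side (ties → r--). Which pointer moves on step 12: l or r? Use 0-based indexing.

l=0 r=19: min(8,2)*19=38 best=38 *, r--
l=0 r=18: min(8,20)*18=144 best=144 *, l++
l=1 r=18: min(14,20)*17=238 best=238 *, l++
l=2 r=18: min(1,20)*16=16 best=238, l++
l=3 r=18: min(14,20)*15=210 best=238, l++
l=4 r=18: min(13,20)*14=182 best=238, l++
l=5 r=18: min(9,20)*13=117 best=238, l++
l=6 r=18: min(16,20)*12=192 best=238, l++
l=7 r=18: min(10,20)*11=110 best=238, l++
l=8 r=18: min(9,20)*10=90 best=238, l++
l=9 r=18: min(7,20)*9=63 best=238, l++
l=10 r=18: min(6,20)*8=48 best=238, l++

l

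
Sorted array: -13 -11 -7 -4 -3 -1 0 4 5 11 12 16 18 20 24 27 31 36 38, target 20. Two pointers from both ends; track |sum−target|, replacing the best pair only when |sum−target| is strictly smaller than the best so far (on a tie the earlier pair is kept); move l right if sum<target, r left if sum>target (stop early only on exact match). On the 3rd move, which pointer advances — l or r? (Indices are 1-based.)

l

[1,19] -13+38=25 d=5 * → r--
[1,18] -13+36=23 d=3 * → r--
[1,17] -13+31=18 d=2 * → l++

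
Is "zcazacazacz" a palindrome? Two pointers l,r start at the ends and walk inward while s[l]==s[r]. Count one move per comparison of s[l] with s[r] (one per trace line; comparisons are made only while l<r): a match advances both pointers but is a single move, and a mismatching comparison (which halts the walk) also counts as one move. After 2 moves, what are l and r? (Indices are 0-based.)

l=0 r=10: 'z'=='z', l++,r--
l=1 r=9: 'c'=='c', l++,r--

l=2, r=8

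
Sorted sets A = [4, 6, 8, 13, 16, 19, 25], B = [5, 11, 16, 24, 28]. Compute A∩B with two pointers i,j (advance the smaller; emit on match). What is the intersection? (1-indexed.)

i=1 j=1: 4<5, i++
i=2 j=1: 6>5, j++
i=2 j=2: 6<11, i++
i=3 j=2: 8<11, i++
i=4 j=2: 13>11, j++
i=4 j=3: 13<16, i++
i=5 j=3: 16==16 emit, i++,j++
i=6 j=4: 19<24, i++
i=7 j=4: 25>24, j++
i=7 j=5: 25<28, i++

intersection = [16]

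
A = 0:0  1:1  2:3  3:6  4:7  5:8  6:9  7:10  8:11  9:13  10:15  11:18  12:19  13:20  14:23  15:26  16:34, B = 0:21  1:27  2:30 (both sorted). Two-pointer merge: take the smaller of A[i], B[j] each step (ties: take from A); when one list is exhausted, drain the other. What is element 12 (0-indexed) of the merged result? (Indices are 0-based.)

merged[12] = 19

[i=0,j=0] A[i]=0<=B[j]=21 take 0 → i++
[i=1,j=0] A[i]=1<=B[j]=21 take 1 → i++
[i=2,j=0] A[i]=3<=B[j]=21 take 3 → i++
[i=3,j=0] A[i]=6<=B[j]=21 take 6 → i++
[i=4,j=0] A[i]=7<=B[j]=21 take 7 → i++
[i=5,j=0] A[i]=8<=B[j]=21 take 8 → i++
[i=6,j=0] A[i]=9<=B[j]=21 take 9 → i++
[i=7,j=0] A[i]=10<=B[j]=21 take 10 → i++
[i=8,j=0] A[i]=11<=B[j]=21 take 11 → i++
[i=9,j=0] A[i]=13<=B[j]=21 take 13 → i++
[i=10,j=0] A[i]=15<=B[j]=21 take 15 → i++
[i=11,j=0] A[i]=18<=B[j]=21 take 18 → i++
[i=12,j=0] A[i]=19<=B[j]=21 take 19 → i++
[i=13,j=0] A[i]=20<=B[j]=21 take 20 → i++
[i=14,j=0] A[i]=23>B[j]=21 take 21 → j++
[i=14,j=1] A[i]=23<=B[j]=27 take 23 → i++
[i=15,j=1] A[i]=26<=B[j]=27 take 26 → i++
[i=16,j=1] A[i]=34>B[j]=27 take 27 → j++
[i=16,j=2] A[i]=34>B[j]=30 take 30 → j++
[i=16,j=3] B done, take A[i]=34 → i++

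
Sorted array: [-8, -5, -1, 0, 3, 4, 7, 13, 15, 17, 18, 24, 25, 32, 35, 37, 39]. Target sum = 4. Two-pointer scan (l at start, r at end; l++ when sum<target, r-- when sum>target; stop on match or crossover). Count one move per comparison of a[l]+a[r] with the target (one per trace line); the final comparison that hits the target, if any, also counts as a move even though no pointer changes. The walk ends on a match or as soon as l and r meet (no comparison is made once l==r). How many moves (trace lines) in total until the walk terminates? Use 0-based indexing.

l=0 r=16: -8+39=31 >4, r--
l=0 r=15: -8+37=29 >4, r--
l=0 r=14: -8+35=27 >4, r--
l=0 r=13: -8+32=24 >4, r--
l=0 r=12: -8+25=17 >4, r--
l=0 r=11: -8+24=16 >4, r--
l=0 r=10: -8+18=10 >4, r--
l=0 r=9: -8+17=9 >4, r--
l=0 r=8: -8+15=7 >4, r--
l=0 r=7: -8+13=5 >4, r--
l=0 r=6: -8+7=-1 <4, l++
l=1 r=6: -5+7=2 <4, l++
l=2 r=6: -1+7=6 >4, r--
l=2 r=5: -1+4=3 <4, l++
l=3 r=5: 0+4=4, found

15 moves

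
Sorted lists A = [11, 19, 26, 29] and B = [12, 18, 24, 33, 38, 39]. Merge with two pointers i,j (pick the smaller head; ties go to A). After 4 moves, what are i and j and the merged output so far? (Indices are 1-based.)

i=3, j=3, merged so far=[11, 12, 18, 19]

[i=1,j=1] A[i]=11<=B[j]=12 take 11 → i++
[i=2,j=1] A[i]=19>B[j]=12 take 12 → j++
[i=2,j=2] A[i]=19>B[j]=18 take 18 → j++
[i=2,j=3] A[i]=19<=B[j]=24 take 19 → i++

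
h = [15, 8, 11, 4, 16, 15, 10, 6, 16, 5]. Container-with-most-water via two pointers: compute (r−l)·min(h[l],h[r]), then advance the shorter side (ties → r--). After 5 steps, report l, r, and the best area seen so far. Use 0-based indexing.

l=4, r=8, best area=120

[0,9] min(15,5)*9=45 best=45 * → r--
[0,8] min(15,16)*8=120 best=120 * → l++
[1,8] min(8,16)*7=56 best=120 → l++
[2,8] min(11,16)*6=66 best=120 → l++
[3,8] min(4,16)*5=20 best=120 → l++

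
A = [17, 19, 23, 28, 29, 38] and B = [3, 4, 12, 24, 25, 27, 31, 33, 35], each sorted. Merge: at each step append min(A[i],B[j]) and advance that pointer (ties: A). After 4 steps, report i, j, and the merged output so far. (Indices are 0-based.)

[i=0,j=0] A[i]=17>B[j]=3 take 3 → j++
[i=0,j=1] A[i]=17>B[j]=4 take 4 → j++
[i=0,j=2] A[i]=17>B[j]=12 take 12 → j++
[i=0,j=3] A[i]=17<=B[j]=24 take 17 → i++

i=1, j=3, merged so far=[3, 4, 12, 17]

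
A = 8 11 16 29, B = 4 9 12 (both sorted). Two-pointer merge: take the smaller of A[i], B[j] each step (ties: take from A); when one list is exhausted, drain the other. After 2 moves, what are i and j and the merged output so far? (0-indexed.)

i=0 j=0: A[i]=8>B[j]=4 take 4, j++
i=0 j=1: A[i]=8<=B[j]=9 take 8, i++

i=1, j=1, merged so far=[4, 8]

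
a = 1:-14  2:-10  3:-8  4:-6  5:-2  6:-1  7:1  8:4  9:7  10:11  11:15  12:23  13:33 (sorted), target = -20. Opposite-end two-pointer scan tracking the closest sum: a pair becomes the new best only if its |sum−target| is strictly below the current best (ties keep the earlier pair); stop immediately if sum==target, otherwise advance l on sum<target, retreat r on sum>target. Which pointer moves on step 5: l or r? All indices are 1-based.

l=1 r=13: -14+33=19 d=39 *, r--
l=1 r=12: -14+23=9 d=29 *, r--
l=1 r=11: -14+15=1 d=21 *, r--
l=1 r=10: -14+11=-3 d=17 *, r--
l=1 r=9: -14+7=-7 d=13 *, r--

r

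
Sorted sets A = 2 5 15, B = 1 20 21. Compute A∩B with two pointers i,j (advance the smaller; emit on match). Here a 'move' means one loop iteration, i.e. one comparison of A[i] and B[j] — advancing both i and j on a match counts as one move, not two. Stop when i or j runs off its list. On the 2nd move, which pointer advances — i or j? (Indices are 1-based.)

[i=1,j=1] 2>1 → j++
[i=1,j=2] 2<20 → i++

i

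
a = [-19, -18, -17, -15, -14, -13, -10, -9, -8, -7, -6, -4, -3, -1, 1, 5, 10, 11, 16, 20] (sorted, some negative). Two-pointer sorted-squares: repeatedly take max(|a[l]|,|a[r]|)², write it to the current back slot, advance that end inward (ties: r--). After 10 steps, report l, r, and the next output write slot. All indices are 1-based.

l=7, r=16, next write slot=10

l=1 r=20: |-19|<=|20| out[20]=400, r--
l=1 r=19: |-19|>|16| out[19]=361, l++
l=2 r=19: |-18|>|16| out[18]=324, l++
l=3 r=19: |-17|>|16| out[17]=289, l++
l=4 r=19: |-15|<=|16| out[16]=256, r--
l=4 r=18: |-15|>|11| out[15]=225, l++
l=5 r=18: |-14|>|11| out[14]=196, l++
l=6 r=18: |-13|>|11| out[13]=169, l++
l=7 r=18: |-10|<=|11| out[12]=121, r--
l=7 r=17: |-10|<=|10| out[11]=100, r--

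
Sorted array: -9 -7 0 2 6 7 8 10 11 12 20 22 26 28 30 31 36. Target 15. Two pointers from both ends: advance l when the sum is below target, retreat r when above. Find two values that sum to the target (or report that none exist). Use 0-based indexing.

(-7, 22)

l=0 r=16: -9+36=27 >15, r--
l=0 r=15: -9+31=22 >15, r--
l=0 r=14: -9+30=21 >15, r--
l=0 r=13: -9+28=19 >15, r--
l=0 r=12: -9+26=17 >15, r--
l=0 r=11: -9+22=13 <15, l++
l=1 r=11: -7+22=15, found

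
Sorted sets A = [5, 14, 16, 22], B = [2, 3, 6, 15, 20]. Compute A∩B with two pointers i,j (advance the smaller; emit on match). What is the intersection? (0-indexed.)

intersection = []

i=0 j=0: 5>2, j++
i=0 j=1: 5>3, j++
i=0 j=2: 5<6, i++
i=1 j=2: 14>6, j++
i=1 j=3: 14<15, i++
i=2 j=3: 16>15, j++
i=2 j=4: 16<20, i++
i=3 j=4: 22>20, j++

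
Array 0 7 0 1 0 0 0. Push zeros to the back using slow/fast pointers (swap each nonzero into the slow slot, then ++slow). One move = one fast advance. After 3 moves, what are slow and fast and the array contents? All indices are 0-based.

slow=1, fast=3, a=[7, 0, 0, 1, 0, 0, 0]

slow=0 fast=0: a[fast]=0, fast++
slow=0 fast=1: a[fast]=7≠0 swap→a[0]=7, slow++,fast++
slow=1 fast=2: a[fast]=0, fast++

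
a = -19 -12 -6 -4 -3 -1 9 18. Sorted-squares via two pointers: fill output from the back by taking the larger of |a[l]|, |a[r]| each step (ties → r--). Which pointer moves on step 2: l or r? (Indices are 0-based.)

[0,7] |-19|>|18| out[7]=361 → l++
[1,7] |-12|<=|18| out[6]=324 → r--

r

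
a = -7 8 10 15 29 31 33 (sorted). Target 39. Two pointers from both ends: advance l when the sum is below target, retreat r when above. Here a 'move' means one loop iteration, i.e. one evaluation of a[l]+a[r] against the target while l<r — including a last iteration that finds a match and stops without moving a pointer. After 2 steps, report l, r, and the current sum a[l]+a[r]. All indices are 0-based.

l=1, r=5, sum=39

[0,6] -7+33=26 <39 → l++
[1,6] 8+33=41 >39 → r--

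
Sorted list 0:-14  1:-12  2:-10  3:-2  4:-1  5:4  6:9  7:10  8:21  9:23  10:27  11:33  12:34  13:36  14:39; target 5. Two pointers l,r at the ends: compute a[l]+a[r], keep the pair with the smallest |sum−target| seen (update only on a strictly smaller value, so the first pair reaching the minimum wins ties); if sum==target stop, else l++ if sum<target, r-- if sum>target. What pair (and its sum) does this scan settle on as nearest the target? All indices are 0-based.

pair (-14, 21) with sum 7 (|Δ|=2)

l=0 r=14: -14+39=25 d=20 *, r--
l=0 r=13: -14+36=22 d=17 *, r--
l=0 r=12: -14+34=20 d=15 *, r--
l=0 r=11: -14+33=19 d=14 *, r--
l=0 r=10: -14+27=13 d=8 *, r--
l=0 r=9: -14+23=9 d=4 *, r--
l=0 r=8: -14+21=7 d=2 *, r--
l=0 r=7: -14+10=-4 d=9, l++
l=1 r=7: -12+10=-2 d=7, l++
l=2 r=7: -10+10=0 d=5, l++
l=3 r=7: -2+10=8 d=3, r--
l=3 r=6: -2+9=7 d=2, r--
l=3 r=5: -2+4=2 d=3, l++
l=4 r=5: -1+4=3 d=2, l++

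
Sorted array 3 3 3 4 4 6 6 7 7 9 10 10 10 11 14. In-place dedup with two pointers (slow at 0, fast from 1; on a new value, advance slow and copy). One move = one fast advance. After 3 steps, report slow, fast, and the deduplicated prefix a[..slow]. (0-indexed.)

(s=0,f=1) a[fast]=3=a[slow] dup → fast++
(s=0,f=2) a[fast]=3=a[slow] dup → fast++
(s=0,f=3) a[fast]=4≠a[slow]=3 write a[1]=4 → slow++,fast++

slow=1, fast=4, prefix=[3, 4]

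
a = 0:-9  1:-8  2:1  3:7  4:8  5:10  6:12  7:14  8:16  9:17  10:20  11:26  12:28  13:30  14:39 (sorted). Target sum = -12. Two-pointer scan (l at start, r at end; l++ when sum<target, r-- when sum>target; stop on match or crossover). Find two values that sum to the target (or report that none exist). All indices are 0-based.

[0,14] -9+39=30 >-12 → r--
[0,13] -9+30=21 >-12 → r--
[0,12] -9+28=19 >-12 → r--
[0,11] -9+26=17 >-12 → r--
[0,10] -9+20=11 >-12 → r--
[0,9] -9+17=8 >-12 → r--
[0,8] -9+16=7 >-12 → r--
[0,7] -9+14=5 >-12 → r--
[0,6] -9+12=3 >-12 → r--
[0,5] -9+10=1 >-12 → r--
[0,4] -9+8=-1 >-12 → r--
[0,3] -9+7=-2 >-12 → r--
[0,2] -9+1=-8 >-12 → r--
[0,1] -9+-8=-17 <-12 → l++

no pair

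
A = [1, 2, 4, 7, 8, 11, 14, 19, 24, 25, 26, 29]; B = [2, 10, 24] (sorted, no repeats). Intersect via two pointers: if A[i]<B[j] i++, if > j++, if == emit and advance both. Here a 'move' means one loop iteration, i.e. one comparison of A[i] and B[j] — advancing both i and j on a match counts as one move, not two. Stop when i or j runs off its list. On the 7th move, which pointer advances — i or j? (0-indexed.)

i=0 j=0: 1<2, i++
i=1 j=0: 2==2 emit, i++,j++
i=2 j=1: 4<10, i++
i=3 j=1: 7<10, i++
i=4 j=1: 8<10, i++
i=5 j=1: 11>10, j++
i=5 j=2: 11<24, i++

i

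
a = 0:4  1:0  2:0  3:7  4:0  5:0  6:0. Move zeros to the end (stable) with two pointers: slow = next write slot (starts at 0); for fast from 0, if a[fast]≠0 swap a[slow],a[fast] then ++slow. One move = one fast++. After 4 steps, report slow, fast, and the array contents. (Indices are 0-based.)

slow=2, fast=4, a=[4, 7, 0, 0, 0, 0, 0]

(s=0,f=0) a[fast]=4≠0 swap→a[0]=4 → slow++,fast++
(s=1,f=1) a[fast]=0 → fast++
(s=1,f=2) a[fast]=0 → fast++
(s=1,f=3) a[fast]=7≠0 swap→a[1]=7 → slow++,fast++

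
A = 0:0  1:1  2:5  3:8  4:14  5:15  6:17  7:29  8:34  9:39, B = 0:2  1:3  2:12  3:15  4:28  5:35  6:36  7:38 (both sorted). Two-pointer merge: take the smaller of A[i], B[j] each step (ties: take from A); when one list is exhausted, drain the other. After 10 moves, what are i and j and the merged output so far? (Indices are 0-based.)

[i=0,j=0] A[i]=0<=B[j]=2 take 0 → i++
[i=1,j=0] A[i]=1<=B[j]=2 take 1 → i++
[i=2,j=0] A[i]=5>B[j]=2 take 2 → j++
[i=2,j=1] A[i]=5>B[j]=3 take 3 → j++
[i=2,j=2] A[i]=5<=B[j]=12 take 5 → i++
[i=3,j=2] A[i]=8<=B[j]=12 take 8 → i++
[i=4,j=2] A[i]=14>B[j]=12 take 12 → j++
[i=4,j=3] A[i]=14<=B[j]=15 take 14 → i++
[i=5,j=3] A[i]=15<=B[j]=15 take 15 → i++
[i=6,j=3] A[i]=17>B[j]=15 take 15 → j++

i=6, j=4, merged so far=[0, 1, 2, 3, 5, 8, 12, 14, 15, 15]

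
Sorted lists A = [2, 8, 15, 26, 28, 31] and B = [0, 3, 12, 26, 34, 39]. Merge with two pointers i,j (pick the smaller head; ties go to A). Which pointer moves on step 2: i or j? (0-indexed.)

[i=0,j=0] A[i]=2>B[j]=0 take 0 → j++
[i=0,j=1] A[i]=2<=B[j]=3 take 2 → i++

i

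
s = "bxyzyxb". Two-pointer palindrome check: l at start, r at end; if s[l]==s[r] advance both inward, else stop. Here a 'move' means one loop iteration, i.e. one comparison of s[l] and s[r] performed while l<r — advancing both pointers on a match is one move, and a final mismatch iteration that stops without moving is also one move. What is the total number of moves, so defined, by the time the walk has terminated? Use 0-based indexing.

[0,6] 'b'=='b' → l++,r--
[1,5] 'x'=='x' → l++,r--
[2,4] 'y'=='y' → l++,r--

3 moves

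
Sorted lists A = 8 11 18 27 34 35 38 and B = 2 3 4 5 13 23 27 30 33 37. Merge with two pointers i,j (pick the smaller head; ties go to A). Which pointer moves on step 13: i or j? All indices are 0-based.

j

i=0 j=0: A[i]=8>B[j]=2 take 2, j++
i=0 j=1: A[i]=8>B[j]=3 take 3, j++
i=0 j=2: A[i]=8>B[j]=4 take 4, j++
i=0 j=3: A[i]=8>B[j]=5 take 5, j++
i=0 j=4: A[i]=8<=B[j]=13 take 8, i++
i=1 j=4: A[i]=11<=B[j]=13 take 11, i++
i=2 j=4: A[i]=18>B[j]=13 take 13, j++
i=2 j=5: A[i]=18<=B[j]=23 take 18, i++
i=3 j=5: A[i]=27>B[j]=23 take 23, j++
i=3 j=6: A[i]=27<=B[j]=27 take 27, i++
i=4 j=6: A[i]=34>B[j]=27 take 27, j++
i=4 j=7: A[i]=34>B[j]=30 take 30, j++
i=4 j=8: A[i]=34>B[j]=33 take 33, j++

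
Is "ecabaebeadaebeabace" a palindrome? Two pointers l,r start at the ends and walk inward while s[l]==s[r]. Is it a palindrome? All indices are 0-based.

l=0 r=18: 'e'=='e', l++,r--
l=1 r=17: 'c'=='c', l++,r--
l=2 r=16: 'a'=='a', l++,r--
l=3 r=15: 'b'=='b', l++,r--
l=4 r=14: 'a'=='a', l++,r--
l=5 r=13: 'e'=='e', l++,r--
l=6 r=12: 'b'=='b', l++,r--
l=7 r=11: 'e'=='e', l++,r--
l=8 r=10: 'a'=='a', l++,r--

palindrome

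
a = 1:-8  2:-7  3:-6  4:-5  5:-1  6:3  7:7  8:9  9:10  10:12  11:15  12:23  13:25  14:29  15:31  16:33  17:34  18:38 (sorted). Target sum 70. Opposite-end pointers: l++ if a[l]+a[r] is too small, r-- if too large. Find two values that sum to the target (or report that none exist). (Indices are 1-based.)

no pair

l=1 r=18: -8+38=30 <70, l++
l=2 r=18: -7+38=31 <70, l++
l=3 r=18: -6+38=32 <70, l++
l=4 r=18: -5+38=33 <70, l++
l=5 r=18: -1+38=37 <70, l++
l=6 r=18: 3+38=41 <70, l++
l=7 r=18: 7+38=45 <70, l++
l=8 r=18: 9+38=47 <70, l++
l=9 r=18: 10+38=48 <70, l++
l=10 r=18: 12+38=50 <70, l++
l=11 r=18: 15+38=53 <70, l++
l=12 r=18: 23+38=61 <70, l++
l=13 r=18: 25+38=63 <70, l++
l=14 r=18: 29+38=67 <70, l++
l=15 r=18: 31+38=69 <70, l++
l=16 r=18: 33+38=71 >70, r--
l=16 r=17: 33+34=67 <70, l++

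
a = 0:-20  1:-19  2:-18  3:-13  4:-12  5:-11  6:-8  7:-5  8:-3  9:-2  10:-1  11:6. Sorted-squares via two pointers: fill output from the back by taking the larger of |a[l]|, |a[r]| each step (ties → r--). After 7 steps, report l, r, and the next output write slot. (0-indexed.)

[0,11] |-20|>|6| out[11]=400 → l++
[1,11] |-19|>|6| out[10]=361 → l++
[2,11] |-18|>|6| out[9]=324 → l++
[3,11] |-13|>|6| out[8]=169 → l++
[4,11] |-12|>|6| out[7]=144 → l++
[5,11] |-11|>|6| out[6]=121 → l++
[6,11] |-8|>|6| out[5]=64 → l++

l=7, r=11, next write slot=4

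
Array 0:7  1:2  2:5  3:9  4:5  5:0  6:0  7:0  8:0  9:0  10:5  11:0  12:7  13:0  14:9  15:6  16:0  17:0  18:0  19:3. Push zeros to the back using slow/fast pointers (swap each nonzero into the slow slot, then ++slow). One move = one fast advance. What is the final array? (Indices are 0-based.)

(s=0,f=0) a[fast]=7≠0 swap→a[0]=7 → slow++,fast++
(s=1,f=1) a[fast]=2≠0 swap→a[1]=2 → slow++,fast++
(s=2,f=2) a[fast]=5≠0 swap→a[2]=5 → slow++,fast++
(s=3,f=3) a[fast]=9≠0 swap→a[3]=9 → slow++,fast++
(s=4,f=4) a[fast]=5≠0 swap→a[4]=5 → slow++,fast++
(s=5,f=5) a[fast]=0 → fast++
(s=5,f=6) a[fast]=0 → fast++
(s=5,f=7) a[fast]=0 → fast++
(s=5,f=8) a[fast]=0 → fast++
(s=5,f=9) a[fast]=0 → fast++
(s=5,f=10) a[fast]=5≠0 swap→a[5]=5 → slow++,fast++
(s=6,f=11) a[fast]=0 → fast++
(s=6,f=12) a[fast]=7≠0 swap→a[6]=7 → slow++,fast++
(s=7,f=13) a[fast]=0 → fast++
(s=7,f=14) a[fast]=9≠0 swap→a[7]=9 → slow++,fast++
(s=8,f=15) a[fast]=6≠0 swap→a[8]=6 → slow++,fast++
(s=9,f=16) a[fast]=0 → fast++
(s=9,f=17) a[fast]=0 → fast++
(s=9,f=18) a[fast]=0 → fast++
(s=9,f=19) a[fast]=3≠0 swap→a[9]=3 → slow++,fast++

[7, 2, 5, 9, 5, 5, 7, 9, 6, 3, 0, 0, 0, 0, 0, 0, 0, 0, 0, 0]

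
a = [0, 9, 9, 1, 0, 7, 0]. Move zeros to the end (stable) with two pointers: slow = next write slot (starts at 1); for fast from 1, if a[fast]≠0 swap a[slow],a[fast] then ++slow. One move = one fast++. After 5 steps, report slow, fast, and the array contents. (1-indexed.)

(s=1,f=1) a[fast]=0 → fast++
(s=1,f=2) a[fast]=9≠0 swap→a[1]=9 → slow++,fast++
(s=2,f=3) a[fast]=9≠0 swap→a[2]=9 → slow++,fast++
(s=3,f=4) a[fast]=1≠0 swap→a[3]=1 → slow++,fast++
(s=4,f=5) a[fast]=0 → fast++

slow=4, fast=6, a=[9, 9, 1, 0, 0, 7, 0]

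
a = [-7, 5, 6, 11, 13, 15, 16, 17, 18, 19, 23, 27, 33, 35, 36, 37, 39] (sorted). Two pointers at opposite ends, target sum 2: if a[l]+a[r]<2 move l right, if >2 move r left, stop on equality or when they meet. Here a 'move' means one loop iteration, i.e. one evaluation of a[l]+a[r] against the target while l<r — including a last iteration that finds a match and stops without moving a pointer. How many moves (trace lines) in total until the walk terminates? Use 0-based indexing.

16 moves

l=0 r=16: -7+39=32 >2, r--
l=0 r=15: -7+37=30 >2, r--
l=0 r=14: -7+36=29 >2, r--
l=0 r=13: -7+35=28 >2, r--
l=0 r=12: -7+33=26 >2, r--
l=0 r=11: -7+27=20 >2, r--
l=0 r=10: -7+23=16 >2, r--
l=0 r=9: -7+19=12 >2, r--
l=0 r=8: -7+18=11 >2, r--
l=0 r=7: -7+17=10 >2, r--
l=0 r=6: -7+16=9 >2, r--
l=0 r=5: -7+15=8 >2, r--
l=0 r=4: -7+13=6 >2, r--
l=0 r=3: -7+11=4 >2, r--
l=0 r=2: -7+6=-1 <2, l++
l=1 r=2: 5+6=11 >2, r--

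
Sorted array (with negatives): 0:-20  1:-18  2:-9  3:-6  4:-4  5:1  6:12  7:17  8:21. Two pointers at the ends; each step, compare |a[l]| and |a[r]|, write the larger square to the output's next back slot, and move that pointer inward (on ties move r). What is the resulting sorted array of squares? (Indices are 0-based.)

l=0 r=8: |-20|<=|21| out[8]=441, r--
l=0 r=7: |-20|>|17| out[7]=400, l++
l=1 r=7: |-18|>|17| out[6]=324, l++
l=2 r=7: |-9|<=|17| out[5]=289, r--
l=2 r=6: |-9|<=|12| out[4]=144, r--
l=2 r=5: |-9|>|1| out[3]=81, l++
l=3 r=5: |-6|>|1| out[2]=36, l++
l=4 r=5: |-4|>|1| out[1]=16, l++
l=5 r=5: |1|<=|1| out[0]=1, r--

[1, 16, 36, 81, 144, 289, 324, 400, 441]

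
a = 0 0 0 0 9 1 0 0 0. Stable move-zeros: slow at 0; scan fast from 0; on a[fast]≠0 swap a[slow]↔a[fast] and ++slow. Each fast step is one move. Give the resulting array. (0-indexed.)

[9, 1, 0, 0, 0, 0, 0, 0, 0]

slow=0 fast=0: a[fast]=0, fast++
slow=0 fast=1: a[fast]=0, fast++
slow=0 fast=2: a[fast]=0, fast++
slow=0 fast=3: a[fast]=0, fast++
slow=0 fast=4: a[fast]=9≠0 swap→a[0]=9, slow++,fast++
slow=1 fast=5: a[fast]=1≠0 swap→a[1]=1, slow++,fast++
slow=2 fast=6: a[fast]=0, fast++
slow=2 fast=7: a[fast]=0, fast++
slow=2 fast=8: a[fast]=0, fast++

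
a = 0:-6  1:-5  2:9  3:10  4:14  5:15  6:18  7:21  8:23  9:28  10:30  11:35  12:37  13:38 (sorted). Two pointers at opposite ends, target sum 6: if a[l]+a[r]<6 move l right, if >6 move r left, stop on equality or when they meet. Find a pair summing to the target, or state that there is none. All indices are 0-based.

l=0 r=13: -6+38=32 >6, r--
l=0 r=12: -6+37=31 >6, r--
l=0 r=11: -6+35=29 >6, r--
l=0 r=10: -6+30=24 >6, r--
l=0 r=9: -6+28=22 >6, r--
l=0 r=8: -6+23=17 >6, r--
l=0 r=7: -6+21=15 >6, r--
l=0 r=6: -6+18=12 >6, r--
l=0 r=5: -6+15=9 >6, r--
l=0 r=4: -6+14=8 >6, r--
l=0 r=3: -6+10=4 <6, l++
l=1 r=3: -5+10=5 <6, l++
l=2 r=3: 9+10=19 >6, r--

no pair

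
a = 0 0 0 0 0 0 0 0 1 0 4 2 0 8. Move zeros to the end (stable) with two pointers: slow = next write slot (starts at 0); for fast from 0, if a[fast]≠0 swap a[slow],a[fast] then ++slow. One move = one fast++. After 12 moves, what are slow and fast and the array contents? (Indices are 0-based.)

slow=3, fast=12, a=[1, 4, 2, 0, 0, 0, 0, 0, 0, 0, 0, 0, 0, 8]

slow=0 fast=0: a[fast]=0, fast++
slow=0 fast=1: a[fast]=0, fast++
slow=0 fast=2: a[fast]=0, fast++
slow=0 fast=3: a[fast]=0, fast++
slow=0 fast=4: a[fast]=0, fast++
slow=0 fast=5: a[fast]=0, fast++
slow=0 fast=6: a[fast]=0, fast++
slow=0 fast=7: a[fast]=0, fast++
slow=0 fast=8: a[fast]=1≠0 swap→a[0]=1, slow++,fast++
slow=1 fast=9: a[fast]=0, fast++
slow=1 fast=10: a[fast]=4≠0 swap→a[1]=4, slow++,fast++
slow=2 fast=11: a[fast]=2≠0 swap→a[2]=2, slow++,fast++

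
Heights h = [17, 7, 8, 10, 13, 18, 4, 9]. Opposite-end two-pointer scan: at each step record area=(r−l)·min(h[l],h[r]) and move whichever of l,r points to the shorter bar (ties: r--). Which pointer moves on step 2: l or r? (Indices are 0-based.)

r

[0,7] min(17,9)*7=63 best=63 * → r--
[0,6] min(17,4)*6=24 best=63 → r--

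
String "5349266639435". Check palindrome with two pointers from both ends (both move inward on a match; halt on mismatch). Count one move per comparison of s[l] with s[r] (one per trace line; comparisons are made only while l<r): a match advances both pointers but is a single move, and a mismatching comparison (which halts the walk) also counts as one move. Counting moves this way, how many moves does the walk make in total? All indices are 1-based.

5 moves

l=1 r=13: '5'=='5', l++,r--
l=2 r=12: '3'=='3', l++,r--
l=3 r=11: '4'=='4', l++,r--
l=4 r=10: '9'=='9', l++,r--
l=5 r=9: '2'!='3', stop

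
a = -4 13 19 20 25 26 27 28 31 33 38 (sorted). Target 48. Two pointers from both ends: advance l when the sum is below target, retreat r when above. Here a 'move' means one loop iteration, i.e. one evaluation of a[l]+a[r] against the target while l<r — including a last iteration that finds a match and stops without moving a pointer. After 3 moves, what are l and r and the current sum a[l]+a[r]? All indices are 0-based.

[0,10] -4+38=34 <48 → l++
[1,10] 13+38=51 >48 → r--
[1,9] 13+33=46 <48 → l++

l=2, r=9, sum=52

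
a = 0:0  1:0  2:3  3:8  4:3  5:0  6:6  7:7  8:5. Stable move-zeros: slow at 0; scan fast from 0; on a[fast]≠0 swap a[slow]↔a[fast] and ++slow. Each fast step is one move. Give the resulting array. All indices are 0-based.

slow=0 fast=0: a[fast]=0, fast++
slow=0 fast=1: a[fast]=0, fast++
slow=0 fast=2: a[fast]=3≠0 swap→a[0]=3, slow++,fast++
slow=1 fast=3: a[fast]=8≠0 swap→a[1]=8, slow++,fast++
slow=2 fast=4: a[fast]=3≠0 swap→a[2]=3, slow++,fast++
slow=3 fast=5: a[fast]=0, fast++
slow=3 fast=6: a[fast]=6≠0 swap→a[3]=6, slow++,fast++
slow=4 fast=7: a[fast]=7≠0 swap→a[4]=7, slow++,fast++
slow=5 fast=8: a[fast]=5≠0 swap→a[5]=5, slow++,fast++

[3, 8, 3, 6, 7, 5, 0, 0, 0]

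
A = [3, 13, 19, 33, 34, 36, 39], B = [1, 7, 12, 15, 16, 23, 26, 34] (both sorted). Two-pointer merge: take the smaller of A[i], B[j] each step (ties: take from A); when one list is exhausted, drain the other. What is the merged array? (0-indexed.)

i=0 j=0: A[i]=3>B[j]=1 take 1, j++
i=0 j=1: A[i]=3<=B[j]=7 take 3, i++
i=1 j=1: A[i]=13>B[j]=7 take 7, j++
i=1 j=2: A[i]=13>B[j]=12 take 12, j++
i=1 j=3: A[i]=13<=B[j]=15 take 13, i++
i=2 j=3: A[i]=19>B[j]=15 take 15, j++
i=2 j=4: A[i]=19>B[j]=16 take 16, j++
i=2 j=5: A[i]=19<=B[j]=23 take 19, i++
i=3 j=5: A[i]=33>B[j]=23 take 23, j++
i=3 j=6: A[i]=33>B[j]=26 take 26, j++
i=3 j=7: A[i]=33<=B[j]=34 take 33, i++
i=4 j=7: A[i]=34<=B[j]=34 take 34, i++
i=5 j=7: A[i]=36>B[j]=34 take 34, j++
i=5 j=8: B done, take A[i]=36, i++
i=6 j=8: B done, take A[i]=39, i++

[1, 3, 7, 12, 13, 15, 16, 19, 23, 26, 33, 34, 34, 36, 39]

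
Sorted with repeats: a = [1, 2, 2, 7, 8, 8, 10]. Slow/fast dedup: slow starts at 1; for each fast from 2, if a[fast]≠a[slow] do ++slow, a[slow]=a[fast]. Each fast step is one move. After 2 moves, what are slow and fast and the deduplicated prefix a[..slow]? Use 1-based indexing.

(s=1,f=2) a[fast]=2≠a[slow]=1 write a[2]=2 → slow++,fast++
(s=2,f=3) a[fast]=2=a[slow] dup → fast++

slow=2, fast=4, prefix=[1, 2]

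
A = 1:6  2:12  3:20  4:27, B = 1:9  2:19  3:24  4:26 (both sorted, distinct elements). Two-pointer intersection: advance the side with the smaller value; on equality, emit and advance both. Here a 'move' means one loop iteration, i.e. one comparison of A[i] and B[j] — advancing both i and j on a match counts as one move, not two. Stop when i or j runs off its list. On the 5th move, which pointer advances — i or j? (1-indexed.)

i

i=1 j=1: 6<9, i++
i=2 j=1: 12>9, j++
i=2 j=2: 12<19, i++
i=3 j=2: 20>19, j++
i=3 j=3: 20<24, i++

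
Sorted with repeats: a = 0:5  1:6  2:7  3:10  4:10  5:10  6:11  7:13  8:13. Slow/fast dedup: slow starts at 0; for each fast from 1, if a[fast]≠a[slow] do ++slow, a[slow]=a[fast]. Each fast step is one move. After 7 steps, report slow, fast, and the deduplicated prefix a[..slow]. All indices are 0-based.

(s=0,f=1) a[fast]=6≠a[slow]=5 write a[1]=6 → slow++,fast++
(s=1,f=2) a[fast]=7≠a[slow]=6 write a[2]=7 → slow++,fast++
(s=2,f=3) a[fast]=10≠a[slow]=7 write a[3]=10 → slow++,fast++
(s=3,f=4) a[fast]=10=a[slow] dup → fast++
(s=3,f=5) a[fast]=10=a[slow] dup → fast++
(s=3,f=6) a[fast]=11≠a[slow]=10 write a[4]=11 → slow++,fast++
(s=4,f=7) a[fast]=13≠a[slow]=11 write a[5]=13 → slow++,fast++

slow=5, fast=8, prefix=[5, 6, 7, 10, 11, 13]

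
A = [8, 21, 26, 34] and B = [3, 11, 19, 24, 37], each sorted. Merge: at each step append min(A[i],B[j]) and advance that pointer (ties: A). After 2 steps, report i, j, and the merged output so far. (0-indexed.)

i=1, j=1, merged so far=[3, 8]

i=0 j=0: A[i]=8>B[j]=3 take 3, j++
i=0 j=1: A[i]=8<=B[j]=11 take 8, i++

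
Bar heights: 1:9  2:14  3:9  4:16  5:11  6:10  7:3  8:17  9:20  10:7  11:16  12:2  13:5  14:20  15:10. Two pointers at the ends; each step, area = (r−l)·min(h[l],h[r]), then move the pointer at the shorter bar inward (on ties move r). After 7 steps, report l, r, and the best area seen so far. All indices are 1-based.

[1,15] min(9,10)*14=126 best=126 * → l++
[2,15] min(14,10)*13=130 best=130 * → r--
[2,14] min(14,20)*12=168 best=168 * → l++
[3,14] min(9,20)*11=99 best=168 → l++
[4,14] min(16,20)*10=160 best=168 → l++
[5,14] min(11,20)*9=99 best=168 → l++
[6,14] min(10,20)*8=80 best=168 → l++

l=7, r=14, best area=168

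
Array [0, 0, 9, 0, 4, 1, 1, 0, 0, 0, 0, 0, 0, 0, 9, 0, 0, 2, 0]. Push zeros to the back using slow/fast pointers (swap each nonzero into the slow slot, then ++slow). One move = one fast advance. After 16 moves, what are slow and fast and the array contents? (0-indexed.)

slow=5, fast=16, a=[9, 4, 1, 1, 9, 0, 0, 0, 0, 0, 0, 0, 0, 0, 0, 0, 0, 2, 0]

slow=0 fast=0: a[fast]=0, fast++
slow=0 fast=1: a[fast]=0, fast++
slow=0 fast=2: a[fast]=9≠0 swap→a[0]=9, slow++,fast++
slow=1 fast=3: a[fast]=0, fast++
slow=1 fast=4: a[fast]=4≠0 swap→a[1]=4, slow++,fast++
slow=2 fast=5: a[fast]=1≠0 swap→a[2]=1, slow++,fast++
slow=3 fast=6: a[fast]=1≠0 swap→a[3]=1, slow++,fast++
slow=4 fast=7: a[fast]=0, fast++
slow=4 fast=8: a[fast]=0, fast++
slow=4 fast=9: a[fast]=0, fast++
slow=4 fast=10: a[fast]=0, fast++
slow=4 fast=11: a[fast]=0, fast++
slow=4 fast=12: a[fast]=0, fast++
slow=4 fast=13: a[fast]=0, fast++
slow=4 fast=14: a[fast]=9≠0 swap→a[4]=9, slow++,fast++
slow=5 fast=15: a[fast]=0, fast++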